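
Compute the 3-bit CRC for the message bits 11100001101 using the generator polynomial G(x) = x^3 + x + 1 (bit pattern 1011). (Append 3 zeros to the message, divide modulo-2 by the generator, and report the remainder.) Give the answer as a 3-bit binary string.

Append 3 zeros: 11100001101000. Divide by 1011 (XOR where the leading bit is 1):
  pos 0: 1110 XOR 1011 = 0101
  pos 1: 1010 XOR 1011 = 0001
  pos 4: 1001 XOR 1011 = 0010
  pos 6: 1010 XOR 1011 = 0001
  pos 9: 1100 XOR 1011 = 0111
  pos 10: 1110 XOR 1011 = 0101
Remainder (last 3 bits) = 101. This is the CRC / FCS.

101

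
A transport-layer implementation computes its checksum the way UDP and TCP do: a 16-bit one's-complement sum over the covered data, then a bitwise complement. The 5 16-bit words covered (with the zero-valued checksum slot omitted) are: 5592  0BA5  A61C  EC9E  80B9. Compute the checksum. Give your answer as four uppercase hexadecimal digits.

8B53

One's-complement addition (fold any carry out of bit 15 back into bit 0):
  0x5592 + 0x0BA5 = 0x06137
  0x6137 + 0xA61C = 0x10753 → wrap carry → 0x0754
  0x0754 + 0xEC9E = 0x0F3F2
  0xF3F2 + 0x80B9 = 0x174AB → wrap carry → 0x74AC
One's-complement sum = 0x74AC.
Checksum = ~0x74AC & 0xFFFF = 0x8B53.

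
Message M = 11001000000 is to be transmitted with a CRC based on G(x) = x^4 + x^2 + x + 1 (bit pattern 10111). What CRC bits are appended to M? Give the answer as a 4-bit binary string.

0010

Append 4 zeros: 110010000000000. Divide by 10111 (XOR where the leading bit is 1):
  pos 0: 11001 XOR 10111 = 01110
  pos 1: 11100 XOR 10111 = 01011
  pos 2: 10110 XOR 10111 = 00001
  pos 6: 10000 XOR 10111 = 00111
  pos 8: 11100 XOR 10111 = 01011
  pos 9: 10110 XOR 10111 = 00001
Remainder (last 4 bits) = 0010. This is the CRC / FCS.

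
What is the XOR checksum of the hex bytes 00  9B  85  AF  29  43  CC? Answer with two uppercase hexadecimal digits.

17

XOR the bytes together:
  start with 0x00
  0x00 ⊕ 0x9B = 0x9B
  0x9B ⊕ 0x85 = 0x1E
  0x1E ⊕ 0xAF = 0xB1
  0xB1 ⊕ 0x29 = 0x98
  0x98 ⊕ 0x43 = 0xDB
  0xDB ⊕ 0xCC = 0x17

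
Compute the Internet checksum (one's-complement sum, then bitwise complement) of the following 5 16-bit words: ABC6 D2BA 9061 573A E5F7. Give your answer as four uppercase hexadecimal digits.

B3EA

One's-complement addition (fold any carry out of bit 15 back into bit 0):
  0xABC6 + 0xD2BA = 0x17E80 → wrap carry → 0x7E81
  0x7E81 + 0x9061 = 0x10EE2 → wrap carry → 0x0EE3
  0x0EE3 + 0x573A = 0x0661D
  0x661D + 0xE5F7 = 0x14C14 → wrap carry → 0x4C15
One's-complement sum = 0x4C15.
Checksum = ~0x4C15 & 0xFFFF = 0xB3EA.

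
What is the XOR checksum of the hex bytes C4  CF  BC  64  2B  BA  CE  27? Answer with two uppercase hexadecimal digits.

AB

XOR the bytes together:
  start with 0xC4
  0xC4 ⊕ 0xCF = 0x0B
  0x0B ⊕ 0xBC = 0xB7
  0xB7 ⊕ 0x64 = 0xD3
  0xD3 ⊕ 0x2B = 0xF8
  0xF8 ⊕ 0xBA = 0x42
  0x42 ⊕ 0xCE = 0x8C
  0x8C ⊕ 0x27 = 0xAB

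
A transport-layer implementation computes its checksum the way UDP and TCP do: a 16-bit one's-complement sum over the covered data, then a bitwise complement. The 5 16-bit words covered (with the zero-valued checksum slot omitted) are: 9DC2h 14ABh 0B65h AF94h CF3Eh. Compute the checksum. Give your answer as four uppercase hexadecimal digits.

One's-complement addition (fold any carry out of bit 15 back into bit 0):
  0x9DC2 + 0x14AB = 0x0B26D
  0xB26D + 0x0B65 = 0x0BDD2
  0xBDD2 + 0xAF94 = 0x16D66 → wrap carry → 0x6D67
  0x6D67 + 0xCF3E = 0x13CA5 → wrap carry → 0x3CA6
One's-complement sum = 0x3CA6.
Checksum = ~0x3CA6 & 0xFFFF = 0xC359.

C359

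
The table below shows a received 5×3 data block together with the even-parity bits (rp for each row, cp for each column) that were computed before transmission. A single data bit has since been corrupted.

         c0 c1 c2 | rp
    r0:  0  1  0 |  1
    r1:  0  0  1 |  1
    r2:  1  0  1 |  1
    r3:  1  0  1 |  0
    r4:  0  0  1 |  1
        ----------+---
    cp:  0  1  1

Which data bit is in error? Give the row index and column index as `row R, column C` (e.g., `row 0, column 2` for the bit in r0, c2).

Recompute each row's even parity and compare to rp:
  r0: data parity 1, sent rp 1 → ok
  r1: data parity 1, sent rp 1 → ok
  r2: data parity 0, sent rp 1 → mismatch
  r3: data parity 0, sent rp 0 → ok
  r4: data parity 1, sent rp 1 → ok
Recompute each column's even parity and compare to cp:
  c0: data parity 0, sent cp 0 → ok
  c1: data parity 1, sent cp 1 → ok
  c2: data parity 0, sent cp 1 → mismatch
Exactly one row (r2) and one column (c2) fail → the flipped bit is at their intersection.

row 2, column 2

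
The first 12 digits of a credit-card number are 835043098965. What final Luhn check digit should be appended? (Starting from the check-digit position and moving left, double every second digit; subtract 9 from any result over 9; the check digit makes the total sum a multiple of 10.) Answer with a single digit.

Partial digits right→left: 5 6 9 8 9 0 3 4 0 5 3 8
Double every second digit counting from the check-digit position (so the 1st, 3rd, 5th, ... of the partial from the right).
  doubled (with −9 where >9): 1 9 9 6 0 6 → sum 31
  kept as-is: 6 8 0 4 5 8 → sum 31
Total = 31 + 31 = 62.
Check digit = (10 − (62 mod 10)) mod 10 = 8.

8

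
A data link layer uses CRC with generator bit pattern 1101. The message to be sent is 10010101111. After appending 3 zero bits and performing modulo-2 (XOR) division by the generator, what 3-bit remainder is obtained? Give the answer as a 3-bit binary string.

110

Append 3 zeros: 10010101111000. Divide by 1101 (XOR where the leading bit is 1):
  pos 0: 1001 XOR 1101 = 0100
  pos 1: 1000 XOR 1101 = 0101
  pos 2: 1011 XOR 1101 = 0110
  pos 3: 1100 XOR 1101 = 0001
  pos 6: 1111 XOR 1101 = 0010
  pos 8: 1010 XOR 1101 = 0111
  pos 9: 1110 XOR 1101 = 0011
Remainder (last 3 bits) = 110. This is the CRC / FCS.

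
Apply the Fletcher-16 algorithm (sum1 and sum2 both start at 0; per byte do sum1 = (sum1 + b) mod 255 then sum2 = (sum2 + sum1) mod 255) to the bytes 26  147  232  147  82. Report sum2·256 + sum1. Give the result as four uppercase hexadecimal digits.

057C

Running sums (mod 255):
  after byte 0 (26): sum1=26, sum2=26
  after byte 1 (147): sum1=173, sum2=199
  after byte 2 (232): sum1=150, sum2=94
  after byte 3 (147): sum1=42, sum2=136
  after byte 4 (82): sum1=124, sum2=5
Checksum = sum2·256 + sum1 = 5·256 + 124 = 1404 = 0x057C.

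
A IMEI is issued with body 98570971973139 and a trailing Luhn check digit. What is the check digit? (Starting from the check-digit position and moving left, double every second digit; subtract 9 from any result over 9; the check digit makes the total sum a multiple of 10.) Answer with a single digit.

Partial digits right→left: 9 3 1 3 7 9 1 7 9 0 7 5 8 9
Double every second digit counting from the check-digit position (so the 1st, 3rd, 5th, ... of the partial from the right).
  doubled (with −9 where >9): 9 2 5 2 9 5 7 → sum 39
  kept as-is: 3 3 9 7 0 5 9 → sum 36
Total = 39 + 36 = 75.
Check digit = (10 − (75 mod 10)) mod 10 = 5.

5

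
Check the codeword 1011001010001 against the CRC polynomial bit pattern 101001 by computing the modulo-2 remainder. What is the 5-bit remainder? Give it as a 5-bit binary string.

Modulo-2 division of 1011001010001 by 101001:
  pos 0: 101100 XOR 101001 = 000101
  pos 3: 101101 XOR 101001 = 000100
  pos 6: 100000 XOR 101001 = 001001
Remainder = 10011 (nonzero — an error is detected).

10011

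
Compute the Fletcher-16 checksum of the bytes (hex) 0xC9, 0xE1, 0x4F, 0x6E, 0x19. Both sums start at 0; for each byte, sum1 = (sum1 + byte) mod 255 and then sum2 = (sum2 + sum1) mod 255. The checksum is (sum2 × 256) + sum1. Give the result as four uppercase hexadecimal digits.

Running sums (mod 255):
  after byte 0 (0xC9): sum1=201, sum2=201
  after byte 1 (0xE1): sum1=171, sum2=117
  after byte 2 (0x4F): sum1=250, sum2=112
  after byte 3 (0x6E): sum1=105, sum2=217
  after byte 4 (0x19): sum1=130, sum2=92
Checksum = sum2·256 + sum1 = 92·256 + 130 = 23682 = 0x5C82.

5C82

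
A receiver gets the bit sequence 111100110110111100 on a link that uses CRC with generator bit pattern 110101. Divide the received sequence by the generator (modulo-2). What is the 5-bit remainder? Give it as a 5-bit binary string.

00000

Modulo-2 division of 111100110110111100 by 110101:
  pos 0: 111100 XOR 110101 = 001001
  pos 2: 100111 XOR 110101 = 010010
  pos 3: 100100 XOR 110101 = 010001
  pos 4: 100011 XOR 110101 = 010110
  pos 5: 101101 XOR 110101 = 011000
  pos 6: 110000 XOR 110101 = 000101
  pos 9: 101111 XOR 110101 = 011010
  pos 10: 110101 XOR 110101 = 000000
Remainder = 00000 (zero — the frame passes the CRC check).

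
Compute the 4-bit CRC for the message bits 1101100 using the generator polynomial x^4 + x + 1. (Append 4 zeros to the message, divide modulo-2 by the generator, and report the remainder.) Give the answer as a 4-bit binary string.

Append 4 zeros: 11011000000. Divide by 10011 (XOR where the leading bit is 1):
  pos 0: 11011 XOR 10011 = 01000
  pos 1: 10000 XOR 10011 = 00011
  pos 4: 11000 XOR 10011 = 01011
  pos 5: 10110 XOR 10011 = 00101
Remainder (last 4 bits) = 1010. This is the CRC / FCS.

1010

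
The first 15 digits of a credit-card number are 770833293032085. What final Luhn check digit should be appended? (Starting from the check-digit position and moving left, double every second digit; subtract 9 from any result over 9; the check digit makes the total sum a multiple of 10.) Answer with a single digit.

Partial digits right→left: 5 8 0 2 3 0 3 9 2 3 3 8 0 7 7
Double every second digit counting from the check-digit position (so the 1st, 3rd, 5th, ... of the partial from the right).
  doubled (with −9 where >9): 1 0 6 6 4 6 0 5 → sum 28
  kept as-is: 8 2 0 9 3 8 7 → sum 37
Total = 28 + 37 = 65.
Check digit = (10 − (65 mod 10)) mod 10 = 5.

5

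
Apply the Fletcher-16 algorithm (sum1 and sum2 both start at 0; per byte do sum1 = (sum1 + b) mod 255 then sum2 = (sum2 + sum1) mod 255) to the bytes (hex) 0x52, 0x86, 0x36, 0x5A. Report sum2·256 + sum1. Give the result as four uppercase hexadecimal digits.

A369

Running sums (mod 255):
  after byte 0 (0x52): sum1=82, sum2=82
  after byte 1 (0x86): sum1=216, sum2=43
  after byte 2 (0x36): sum1=15, sum2=58
  after byte 3 (0x5A): sum1=105, sum2=163
Checksum = sum2·256 + sum1 = 163·256 + 105 = 41833 = 0xA369.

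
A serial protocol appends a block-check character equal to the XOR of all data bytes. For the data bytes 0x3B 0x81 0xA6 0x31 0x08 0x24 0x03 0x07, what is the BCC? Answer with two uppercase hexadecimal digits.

05

XOR the bytes together:
  start with 0x3B
  0x3B ⊕ 0x81 = 0xBA
  0xBA ⊕ 0xA6 = 0x1C
  0x1C ⊕ 0x31 = 0x2D
  0x2D ⊕ 0x08 = 0x25
  0x25 ⊕ 0x24 = 0x01
  0x01 ⊕ 0x03 = 0x02
  0x02 ⊕ 0x07 = 0x05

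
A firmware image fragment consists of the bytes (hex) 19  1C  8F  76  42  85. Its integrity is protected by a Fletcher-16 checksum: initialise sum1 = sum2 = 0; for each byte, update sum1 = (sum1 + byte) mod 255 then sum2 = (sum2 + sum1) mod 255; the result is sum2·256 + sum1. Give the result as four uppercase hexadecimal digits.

CE03

Running sums (mod 255):
  after byte 0 (19): sum1=25, sum2=25
  after byte 1 (1C): sum1=53, sum2=78
  after byte 2 (8F): sum1=196, sum2=19
  after byte 3 (76): sum1=59, sum2=78
  after byte 4 (42): sum1=125, sum2=203
  after byte 5 (85): sum1=3, sum2=206
Checksum = sum2·256 + sum1 = 206·256 + 3 = 52739 = 0xCE03.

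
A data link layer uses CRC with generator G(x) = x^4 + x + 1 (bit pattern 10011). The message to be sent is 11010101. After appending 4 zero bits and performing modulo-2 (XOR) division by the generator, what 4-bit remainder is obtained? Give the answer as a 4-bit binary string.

0011

Append 4 zeros: 110101010000. Divide by 10011 (XOR where the leading bit is 1):
  pos 0: 11010 XOR 10011 = 01001
  pos 1: 10011 XOR 10011 = 00000
  pos 7: 10000 XOR 10011 = 00011
Remainder (last 4 bits) = 0011. This is the CRC / FCS.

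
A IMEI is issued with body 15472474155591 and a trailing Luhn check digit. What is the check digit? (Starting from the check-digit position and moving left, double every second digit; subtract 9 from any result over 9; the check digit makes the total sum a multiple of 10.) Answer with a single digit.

Partial digits right→left: 1 9 5 5 5 1 4 7 4 2 7 4 5 1
Double every second digit counting from the check-digit position (so the 1st, 3rd, 5th, ... of the partial from the right).
  doubled (with −9 where >9): 2 1 1 8 8 5 1 → sum 26
  kept as-is: 9 5 1 7 2 4 1 → sum 29
Total = 26 + 29 = 55.
Check digit = (10 − (55 mod 10)) mod 10 = 5.

5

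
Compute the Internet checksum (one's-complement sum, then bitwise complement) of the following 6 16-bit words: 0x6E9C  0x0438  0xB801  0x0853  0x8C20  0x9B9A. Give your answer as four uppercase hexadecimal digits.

One's-complement addition (fold any carry out of bit 15 back into bit 0):
  0x6E9C + 0x0438 = 0x072D4
  0x72D4 + 0xB801 = 0x12AD5 → wrap carry → 0x2AD6
  0x2AD6 + 0x0853 = 0x03329
  0x3329 + 0x8C20 = 0x0BF49
  0xBF49 + 0x9B9A = 0x15AE3 → wrap carry → 0x5AE4
One's-complement sum = 0x5AE4.
Checksum = ~0x5AE4 & 0xFFFF = 0xA51B.

A51B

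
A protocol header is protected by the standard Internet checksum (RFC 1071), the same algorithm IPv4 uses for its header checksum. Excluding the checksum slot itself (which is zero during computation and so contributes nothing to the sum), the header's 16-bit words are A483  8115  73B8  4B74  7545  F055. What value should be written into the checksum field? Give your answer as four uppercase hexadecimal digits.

B59E

One's-complement addition (fold any carry out of bit 15 back into bit 0):
  0xA483 + 0x8115 = 0x12598 → wrap carry → 0x2599
  0x2599 + 0x73B8 = 0x09951
  0x9951 + 0x4B74 = 0x0E4C5
  0xE4C5 + 0x7545 = 0x15A0A → wrap carry → 0x5A0B
  0x5A0B + 0xF055 = 0x14A60 → wrap carry → 0x4A61
One's-complement sum = 0x4A61.
Checksum = ~0x4A61 & 0xFFFF = 0xB59E.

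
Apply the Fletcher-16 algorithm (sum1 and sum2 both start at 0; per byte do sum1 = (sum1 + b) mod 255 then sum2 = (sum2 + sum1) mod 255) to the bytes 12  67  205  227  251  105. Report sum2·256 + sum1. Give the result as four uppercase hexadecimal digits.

Running sums (mod 255):
  after byte 0 (12): sum1=12, sum2=12
  after byte 1 (67): sum1=79, sum2=91
  after byte 2 (205): sum1=29, sum2=120
  after byte 3 (227): sum1=1, sum2=121
  after byte 4 (251): sum1=252, sum2=118
  after byte 5 (105): sum1=102, sum2=220
Checksum = sum2·256 + sum1 = 220·256 + 102 = 56422 = 0xDC66.

DC66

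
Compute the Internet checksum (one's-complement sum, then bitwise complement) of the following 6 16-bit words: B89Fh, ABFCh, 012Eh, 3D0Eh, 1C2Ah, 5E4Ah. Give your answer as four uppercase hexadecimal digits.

E2B2

One's-complement addition (fold any carry out of bit 15 back into bit 0):
  0xB89F + 0xABFC = 0x1649B → wrap carry → 0x649C
  0x649C + 0x012E = 0x065CA
  0x65CA + 0x3D0E = 0x0A2D8
  0xA2D8 + 0x1C2A = 0x0BF02
  0xBF02 + 0x5E4A = 0x11D4C → wrap carry → 0x1D4D
One's-complement sum = 0x1D4D.
Checksum = ~0x1D4D & 0xFFFF = 0xE2B2.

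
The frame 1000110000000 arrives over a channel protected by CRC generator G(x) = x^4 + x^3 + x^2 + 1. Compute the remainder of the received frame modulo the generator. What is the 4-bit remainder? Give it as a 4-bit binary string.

0100

Modulo-2 division of 1000110000000 by 11101:
  pos 0: 10001 XOR 11101 = 01100
  pos 1: 11001 XOR 11101 = 00100
  pos 3: 10000 XOR 11101 = 01101
  pos 4: 11010 XOR 11101 = 00111
  pos 6: 11100 XOR 11101 = 00001
Remainder = 0100 (nonzero — an error is detected).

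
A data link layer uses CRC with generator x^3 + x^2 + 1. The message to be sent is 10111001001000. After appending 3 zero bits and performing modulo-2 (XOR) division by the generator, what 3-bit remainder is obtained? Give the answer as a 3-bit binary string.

010

Append 3 zeros: 10111001001000000. Divide by 1101 (XOR where the leading bit is 1):
  pos 0: 1011 XOR 1101 = 0110
  pos 1: 1101 XOR 1101 = 0000
  pos 7: 1001 XOR 1101 = 0100
  pos 8: 1000 XOR 1101 = 0101
  pos 9: 1010 XOR 1101 = 0111
  pos 10: 1110 XOR 1101 = 0011
  pos 12: 1100 XOR 1101 = 0001
Remainder (last 3 bits) = 010. This is the CRC / FCS.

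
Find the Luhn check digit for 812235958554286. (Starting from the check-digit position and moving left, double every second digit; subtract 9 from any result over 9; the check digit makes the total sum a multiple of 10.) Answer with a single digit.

Partial digits right→left: 6 8 2 4 5 5 8 5 9 5 3 2 2 1 8
Double every second digit counting from the check-digit position (so the 1st, 3rd, 5th, ... of the partial from the right).
  doubled (with −9 where >9): 3 4 1 7 9 6 4 7 → sum 41
  kept as-is: 8 4 5 5 5 2 1 → sum 30
Total = 41 + 30 = 71.
Check digit = (10 − (71 mod 10)) mod 10 = 9.

9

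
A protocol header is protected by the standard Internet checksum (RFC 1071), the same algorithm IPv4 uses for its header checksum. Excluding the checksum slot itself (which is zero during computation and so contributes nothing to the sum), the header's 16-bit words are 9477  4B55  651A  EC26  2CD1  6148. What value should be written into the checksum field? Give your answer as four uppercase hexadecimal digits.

One's-complement addition (fold any carry out of bit 15 back into bit 0):
  0x9477 + 0x4B55 = 0x0DFCC
  0xDFCC + 0x651A = 0x144E6 → wrap carry → 0x44E7
  0x44E7 + 0xEC26 = 0x1310D → wrap carry → 0x310E
  0x310E + 0x2CD1 = 0x05DDF
  0x5DDF + 0x6148 = 0x0BF27
One's-complement sum = 0xBF27.
Checksum = ~0xBF27 & 0xFFFF = 0x40D8.

40D8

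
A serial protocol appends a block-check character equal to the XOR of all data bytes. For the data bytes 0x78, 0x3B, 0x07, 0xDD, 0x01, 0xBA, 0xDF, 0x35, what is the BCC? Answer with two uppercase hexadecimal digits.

XOR the bytes together:
  start with 0x78
  0x78 ⊕ 0x3B = 0x43
  0x43 ⊕ 0x07 = 0x44
  0x44 ⊕ 0xDD = 0x99
  0x99 ⊕ 0x01 = 0x98
  0x98 ⊕ 0xBA = 0x22
  0x22 ⊕ 0xDF = 0xFD
  0xFD ⊕ 0x35 = 0xC8

C8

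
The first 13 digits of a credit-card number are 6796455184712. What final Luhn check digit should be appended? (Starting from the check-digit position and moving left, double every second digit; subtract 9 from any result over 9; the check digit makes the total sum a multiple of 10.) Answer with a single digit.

Partial digits right→left: 2 1 7 4 8 1 5 5 4 6 9 7 6
Double every second digit counting from the check-digit position (so the 1st, 3rd, 5th, ... of the partial from the right).
  doubled (with −9 where >9): 4 5 7 1 8 9 3 → sum 37
  kept as-is: 1 4 1 5 6 7 → sum 24
Total = 37 + 24 = 61.
Check digit = (10 − (61 mod 10)) mod 10 = 9.

9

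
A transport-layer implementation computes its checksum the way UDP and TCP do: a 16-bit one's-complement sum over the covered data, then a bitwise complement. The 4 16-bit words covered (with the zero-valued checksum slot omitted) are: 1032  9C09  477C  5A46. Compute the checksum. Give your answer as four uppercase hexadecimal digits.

One's-complement addition (fold any carry out of bit 15 back into bit 0):
  0x1032 + 0x9C09 = 0x0AC3B
  0xAC3B + 0x477C = 0x0F3B7
  0xF3B7 + 0x5A46 = 0x14DFD → wrap carry → 0x4DFE
One's-complement sum = 0x4DFE.
Checksum = ~0x4DFE & 0xFFFF = 0xB201.

B201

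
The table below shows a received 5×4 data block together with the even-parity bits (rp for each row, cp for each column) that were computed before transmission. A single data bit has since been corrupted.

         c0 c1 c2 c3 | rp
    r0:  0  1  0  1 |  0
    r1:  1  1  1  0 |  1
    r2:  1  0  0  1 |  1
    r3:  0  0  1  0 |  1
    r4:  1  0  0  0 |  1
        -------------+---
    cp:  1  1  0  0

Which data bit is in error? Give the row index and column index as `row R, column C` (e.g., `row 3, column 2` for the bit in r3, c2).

Recompute each row's even parity and compare to rp:
  r0: data parity 0, sent rp 0 → ok
  r1: data parity 1, sent rp 1 → ok
  r2: data parity 0, sent rp 1 → mismatch
  r3: data parity 1, sent rp 1 → ok
  r4: data parity 1, sent rp 1 → ok
Recompute each column's even parity and compare to cp:
  c0: data parity 1, sent cp 1 → ok
  c1: data parity 0, sent cp 1 → mismatch
  c2: data parity 0, sent cp 0 → ok
  c3: data parity 0, sent cp 0 → ok
Exactly one row (r2) and one column (c1) fail → the flipped bit is at their intersection.

row 2, column 1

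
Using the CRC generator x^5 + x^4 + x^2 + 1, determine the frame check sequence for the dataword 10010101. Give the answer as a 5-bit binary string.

11011

Append 5 zeros: 1001010100000. Divide by 110101 (XOR where the leading bit is 1):
  pos 0: 100101 XOR 110101 = 010000
  pos 1: 100000 XOR 110101 = 010101
  pos 2: 101011 XOR 110101 = 011110
  pos 3: 111100 XOR 110101 = 001001
  pos 5: 100100 XOR 110101 = 010001
  pos 6: 100010 XOR 110101 = 010111
  pos 7: 101110 XOR 110101 = 011011
Remainder (last 5 bits) = 11011. This is the CRC / FCS.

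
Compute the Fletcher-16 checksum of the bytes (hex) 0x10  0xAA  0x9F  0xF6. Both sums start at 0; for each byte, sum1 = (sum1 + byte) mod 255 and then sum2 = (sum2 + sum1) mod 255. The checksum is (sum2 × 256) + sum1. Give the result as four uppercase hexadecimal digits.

7651

Running sums (mod 255):
  after byte 0 (0x10): sum1=16, sum2=16
  after byte 1 (0xAA): sum1=186, sum2=202
  after byte 2 (0x9F): sum1=90, sum2=37
  after byte 3 (0xF6): sum1=81, sum2=118
Checksum = sum2·256 + sum1 = 118·256 + 81 = 30289 = 0x7651.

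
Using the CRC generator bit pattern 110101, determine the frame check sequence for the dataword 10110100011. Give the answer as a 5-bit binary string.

11101

Append 5 zeros: 1011010001100000. Divide by 110101 (XOR where the leading bit is 1):
  pos 0: 101101 XOR 110101 = 011000
  pos 1: 110000 XOR 110101 = 000101
  pos 4: 101001 XOR 110101 = 011100
  pos 5: 111001 XOR 110101 = 001100
  pos 7: 110000 XOR 110101 = 000101
  pos 10: 101000 XOR 110101 = 011101
Remainder (last 5 bits) = 11101. This is the CRC / FCS.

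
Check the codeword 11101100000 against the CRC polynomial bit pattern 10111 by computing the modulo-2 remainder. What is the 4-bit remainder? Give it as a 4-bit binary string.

1011

Modulo-2 division of 11101100000 by 10111:
  pos 0: 11101 XOR 10111 = 01010
  pos 1: 10101 XOR 10111 = 00010
  pos 4: 10000 XOR 10111 = 00111
  pos 6: 11100 XOR 10111 = 01011
Remainder = 1011 (nonzero — an error is detected).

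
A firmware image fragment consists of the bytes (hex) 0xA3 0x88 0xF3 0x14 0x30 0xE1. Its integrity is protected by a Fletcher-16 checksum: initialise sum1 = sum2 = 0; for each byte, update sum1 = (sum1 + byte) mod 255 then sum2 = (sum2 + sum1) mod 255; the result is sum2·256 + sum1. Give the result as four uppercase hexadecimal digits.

Running sums (mod 255):
  after byte 0 (0xA3): sum1=163, sum2=163
  after byte 1 (0x88): sum1=44, sum2=207
  after byte 2 (0xF3): sum1=32, sum2=239
  after byte 3 (0x14): sum1=52, sum2=36
  after byte 4 (0x30): sum1=100, sum2=136
  after byte 5 (0xE1): sum1=70, sum2=206
Checksum = sum2·256 + sum1 = 206·256 + 70 = 52806 = 0xCE46.

CE46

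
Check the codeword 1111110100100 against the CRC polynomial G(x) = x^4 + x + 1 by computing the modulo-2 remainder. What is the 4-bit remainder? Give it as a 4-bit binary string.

Modulo-2 division of 1111110100100 by 10011:
  pos 0: 11111 XOR 10011 = 01100
  pos 1: 11001 XOR 10011 = 01010
  pos 2: 10100 XOR 10011 = 00111
  pos 4: 11110 XOR 10011 = 01101
  pos 5: 11010 XOR 10011 = 01001
  pos 6: 10011 XOR 10011 = 00000
Remainder = 0000 (zero — the frame passes the CRC check).

0000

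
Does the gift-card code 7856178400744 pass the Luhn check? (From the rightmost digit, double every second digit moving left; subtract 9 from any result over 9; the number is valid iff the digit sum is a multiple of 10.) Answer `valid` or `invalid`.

From the right, keep odd positions and double even positions (subtract 9 from any doubled value over 9):
  doubled (positions 2,4,...): 8 0 8 5 3 7 → sum 31
  kept (positions 1,3,...): 4 7 0 8 1 5 7 → sum 32
Total = 63.
63 mod 10 = 3, so the number is invalid.

invalid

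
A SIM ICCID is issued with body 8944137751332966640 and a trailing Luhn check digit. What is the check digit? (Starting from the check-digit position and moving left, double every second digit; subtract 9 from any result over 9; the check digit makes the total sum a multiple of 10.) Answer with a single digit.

Partial digits right→left: 0 4 6 6 6 9 2 3 3 1 5 7 7 3 1 4 4 9 8
Double every second digit counting from the check-digit position (so the 1st, 3rd, 5th, ... of the partial from the right).
  doubled (with −9 where >9): 0 3 3 4 6 1 5 2 8 7 → sum 39
  kept as-is: 4 6 9 3 1 7 3 4 9 → sum 46
Total = 39 + 46 = 85.
Check digit = (10 − (85 mod 10)) mod 10 = 5.

5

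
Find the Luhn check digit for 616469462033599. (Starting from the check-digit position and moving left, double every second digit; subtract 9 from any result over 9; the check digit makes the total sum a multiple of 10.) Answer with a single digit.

Partial digits right→left: 9 9 5 3 3 0 2 6 4 9 6 4 6 1 6
Double every second digit counting from the check-digit position (so the 1st, 3rd, 5th, ... of the partial from the right).
  doubled (with −9 where >9): 9 1 6 4 8 3 3 3 → sum 37
  kept as-is: 9 3 0 6 9 4 1 → sum 32
Total = 37 + 32 = 69.
Check digit = (10 − (69 mod 10)) mod 10 = 1.

1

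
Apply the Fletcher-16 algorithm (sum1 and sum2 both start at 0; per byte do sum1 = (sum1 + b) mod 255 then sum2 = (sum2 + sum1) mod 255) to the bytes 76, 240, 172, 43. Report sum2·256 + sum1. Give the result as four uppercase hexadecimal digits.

8815

Running sums (mod 255):
  after byte 0 (76): sum1=76, sum2=76
  after byte 1 (240): sum1=61, sum2=137
  after byte 2 (172): sum1=233, sum2=115
  after byte 3 (43): sum1=21, sum2=136
Checksum = sum2·256 + sum1 = 136·256 + 21 = 34837 = 0x8815.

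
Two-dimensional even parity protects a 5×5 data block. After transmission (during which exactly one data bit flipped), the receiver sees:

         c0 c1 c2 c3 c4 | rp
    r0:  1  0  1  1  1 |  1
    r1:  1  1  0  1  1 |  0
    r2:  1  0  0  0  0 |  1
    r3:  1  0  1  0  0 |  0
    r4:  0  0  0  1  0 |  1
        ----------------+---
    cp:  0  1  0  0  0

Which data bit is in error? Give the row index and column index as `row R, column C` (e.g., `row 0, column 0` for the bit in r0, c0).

Recompute each row's even parity and compare to rp:
  r0: data parity 0, sent rp 1 → mismatch
  r1: data parity 0, sent rp 0 → ok
  r2: data parity 1, sent rp 1 → ok
  r3: data parity 0, sent rp 0 → ok
  r4: data parity 1, sent rp 1 → ok
Recompute each column's even parity and compare to cp:
  c0: data parity 0, sent cp 0 → ok
  c1: data parity 1, sent cp 1 → ok
  c2: data parity 0, sent cp 0 → ok
  c3: data parity 1, sent cp 0 → mismatch
  c4: data parity 0, sent cp 0 → ok
Exactly one row (r0) and one column (c3) fail → the flipped bit is at their intersection.

row 0, column 3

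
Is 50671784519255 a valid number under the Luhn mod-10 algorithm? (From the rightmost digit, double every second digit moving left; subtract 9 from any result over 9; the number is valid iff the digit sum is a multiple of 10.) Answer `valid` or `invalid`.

valid

From the right, keep odd positions and double even positions (subtract 9 from any doubled value over 9):
  doubled (positions 2,4,...): 1 9 1 7 2 3 1 → sum 24
  kept (positions 1,3,...): 5 2 1 4 7 7 0 → sum 26
Total = 50.
50 mod 10 = 0, so the number is valid.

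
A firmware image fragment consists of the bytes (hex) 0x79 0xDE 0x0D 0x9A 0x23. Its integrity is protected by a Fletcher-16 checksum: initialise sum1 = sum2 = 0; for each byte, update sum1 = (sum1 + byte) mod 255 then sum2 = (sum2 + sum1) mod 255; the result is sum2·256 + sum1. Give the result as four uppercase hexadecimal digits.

Running sums (mod 255):
  after byte 0 (0x79): sum1=121, sum2=121
  after byte 1 (0xDE): sum1=88, sum2=209
  after byte 2 (0x0D): sum1=101, sum2=55
  after byte 3 (0x9A): sum1=0, sum2=55
  after byte 4 (0x23): sum1=35, sum2=90
Checksum = sum2·256 + sum1 = 90·256 + 35 = 23075 = 0x5A23.

5A23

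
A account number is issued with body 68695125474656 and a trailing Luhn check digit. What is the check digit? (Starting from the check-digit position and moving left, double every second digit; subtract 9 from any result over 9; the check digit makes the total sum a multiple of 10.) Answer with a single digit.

8

Partial digits right→left: 6 5 6 4 7 4 5 2 1 5 9 6 8 6
Double every second digit counting from the check-digit position (so the 1st, 3rd, 5th, ... of the partial from the right).
  doubled (with −9 where >9): 3 3 5 1 2 9 7 → sum 30
  kept as-is: 5 4 4 2 5 6 6 → sum 32
Total = 30 + 32 = 62.
Check digit = (10 − (62 mod 10)) mod 10 = 8.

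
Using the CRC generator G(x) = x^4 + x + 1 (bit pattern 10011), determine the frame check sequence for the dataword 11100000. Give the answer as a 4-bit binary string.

Append 4 zeros: 111000000000. Divide by 10011 (XOR where the leading bit is 1):
  pos 0: 11100 XOR 10011 = 01111
  pos 1: 11110 XOR 10011 = 01101
  pos 2: 11010 XOR 10011 = 01001
  pos 3: 10010 XOR 10011 = 00001
  pos 7: 10000 XOR 10011 = 00011
Remainder (last 4 bits) = 0011. This is the CRC / FCS.

0011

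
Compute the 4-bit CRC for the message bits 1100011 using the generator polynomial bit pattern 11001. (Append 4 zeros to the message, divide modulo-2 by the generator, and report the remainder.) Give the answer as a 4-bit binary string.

1101

Append 4 zeros: 11000110000. Divide by 11001 (XOR where the leading bit is 1):
  pos 0: 11000 XOR 11001 = 00001
  pos 4: 11100 XOR 11001 = 00101
  pos 6: 10100 XOR 11001 = 01101
Remainder (last 4 bits) = 1101. This is the CRC / FCS.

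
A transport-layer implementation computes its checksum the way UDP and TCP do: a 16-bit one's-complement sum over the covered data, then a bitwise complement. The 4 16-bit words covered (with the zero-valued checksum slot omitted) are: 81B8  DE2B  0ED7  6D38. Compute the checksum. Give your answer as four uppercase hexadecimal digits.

240C

One's-complement addition (fold any carry out of bit 15 back into bit 0):
  0x81B8 + 0xDE2B = 0x15FE3 → wrap carry → 0x5FE4
  0x5FE4 + 0x0ED7 = 0x06EBB
  0x6EBB + 0x6D38 = 0x0DBF3
One's-complement sum = 0xDBF3.
Checksum = ~0xDBF3 & 0xFFFF = 0x240C.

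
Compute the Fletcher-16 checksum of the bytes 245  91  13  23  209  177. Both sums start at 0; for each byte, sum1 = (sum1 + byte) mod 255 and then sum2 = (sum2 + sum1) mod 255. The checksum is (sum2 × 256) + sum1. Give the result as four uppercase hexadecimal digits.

Running sums (mod 255):
  after byte 0 (245): sum1=245, sum2=245
  after byte 1 (91): sum1=81, sum2=71
  after byte 2 (13): sum1=94, sum2=165
  after byte 3 (23): sum1=117, sum2=27
  after byte 4 (209): sum1=71, sum2=98
  after byte 5 (177): sum1=248, sum2=91
Checksum = sum2·256 + sum1 = 91·256 + 248 = 23544 = 0x5BF8.

5BF8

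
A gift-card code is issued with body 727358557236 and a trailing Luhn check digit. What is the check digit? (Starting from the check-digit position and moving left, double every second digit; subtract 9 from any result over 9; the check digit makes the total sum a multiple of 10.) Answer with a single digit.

Partial digits right→left: 6 3 2 7 5 5 8 5 3 7 2 7
Double every second digit counting from the check-digit position (so the 1st, 3rd, 5th, ... of the partial from the right).
  doubled (with −9 where >9): 3 4 1 7 6 4 → sum 25
  kept as-is: 3 7 5 5 7 7 → sum 34
Total = 25 + 34 = 59.
Check digit = (10 − (59 mod 10)) mod 10 = 1.

1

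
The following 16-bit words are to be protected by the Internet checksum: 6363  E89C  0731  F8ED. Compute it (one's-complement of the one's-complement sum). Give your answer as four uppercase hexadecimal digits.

B3E0

One's-complement addition (fold any carry out of bit 15 back into bit 0):
  0x6363 + 0xE89C = 0x14BFF → wrap carry → 0x4C00
  0x4C00 + 0x0731 = 0x05331
  0x5331 + 0xF8ED = 0x14C1E → wrap carry → 0x4C1F
One's-complement sum = 0x4C1F.
Checksum = ~0x4C1F & 0xFFFF = 0xB3E0.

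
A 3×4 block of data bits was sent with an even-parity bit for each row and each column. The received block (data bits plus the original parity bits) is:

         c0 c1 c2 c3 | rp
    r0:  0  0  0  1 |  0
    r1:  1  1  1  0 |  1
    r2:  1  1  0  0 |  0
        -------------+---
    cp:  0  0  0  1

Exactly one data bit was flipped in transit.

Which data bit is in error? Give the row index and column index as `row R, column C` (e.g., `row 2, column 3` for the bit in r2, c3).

row 0, column 2

Recompute each row's even parity and compare to rp:
  r0: data parity 1, sent rp 0 → mismatch
  r1: data parity 1, sent rp 1 → ok
  r2: data parity 0, sent rp 0 → ok
Recompute each column's even parity and compare to cp:
  c0: data parity 0, sent cp 0 → ok
  c1: data parity 0, sent cp 0 → ok
  c2: data parity 1, sent cp 0 → mismatch
  c3: data parity 1, sent cp 1 → ok
Exactly one row (r0) and one column (c2) fail → the flipped bit is at their intersection.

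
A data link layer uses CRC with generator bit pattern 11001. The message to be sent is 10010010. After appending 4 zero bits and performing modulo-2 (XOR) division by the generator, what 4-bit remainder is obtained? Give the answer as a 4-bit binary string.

1000

Append 4 zeros: 100100100000. Divide by 11001 (XOR where the leading bit is 1):
  pos 0: 10010 XOR 11001 = 01011
  pos 1: 10110 XOR 11001 = 01111
  pos 2: 11111 XOR 11001 = 00110
  pos 4: 11000 XOR 11001 = 00001
Remainder (last 4 bits) = 1000. This is the CRC / FCS.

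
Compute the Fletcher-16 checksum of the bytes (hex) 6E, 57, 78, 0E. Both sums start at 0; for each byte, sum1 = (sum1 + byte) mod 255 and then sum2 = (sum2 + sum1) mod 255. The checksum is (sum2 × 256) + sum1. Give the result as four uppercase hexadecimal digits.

BE4C

Running sums (mod 255):
  after byte 0 (6E): sum1=110, sum2=110
  after byte 1 (57): sum1=197, sum2=52
  after byte 2 (78): sum1=62, sum2=114
  after byte 3 (0E): sum1=76, sum2=190
Checksum = sum2·256 + sum1 = 190·256 + 76 = 48716 = 0xBE4C.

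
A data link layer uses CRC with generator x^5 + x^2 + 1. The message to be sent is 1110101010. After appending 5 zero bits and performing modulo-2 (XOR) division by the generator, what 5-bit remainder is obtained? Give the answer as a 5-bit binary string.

Append 5 zeros: 111010101000000. Divide by 100101 (XOR where the leading bit is 1):
  pos 0: 111010 XOR 100101 = 011111
  pos 1: 111111 XOR 100101 = 011010
  pos 2: 110100 XOR 100101 = 010001
  pos 3: 100011 XOR 100101 = 000110
  pos 6: 110000 XOR 100101 = 010101
  pos 7: 101010 XOR 100101 = 001111
  pos 9: 111100 XOR 100101 = 011001
Remainder (last 5 bits) = 11001. This is the CRC / FCS.

11001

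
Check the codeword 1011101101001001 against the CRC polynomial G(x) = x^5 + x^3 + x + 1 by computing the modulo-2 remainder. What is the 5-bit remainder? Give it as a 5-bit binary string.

Modulo-2 division of 1011101101001001 by 101011:
  pos 0: 101110 XOR 101011 = 000101
  pos 3: 101110 XOR 101011 = 000101
  pos 6: 101100 XOR 101011 = 000111
  pos 9: 111100 XOR 101011 = 010111
  pos 10: 101111 XOR 101011 = 000100
Remainder = 00100 (nonzero — an error is detected).

00100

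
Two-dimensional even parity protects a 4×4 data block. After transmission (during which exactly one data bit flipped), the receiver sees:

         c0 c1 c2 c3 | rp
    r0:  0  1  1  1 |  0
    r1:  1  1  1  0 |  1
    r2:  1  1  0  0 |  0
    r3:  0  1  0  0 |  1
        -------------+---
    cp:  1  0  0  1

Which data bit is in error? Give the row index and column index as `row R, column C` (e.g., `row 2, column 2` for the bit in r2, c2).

row 0, column 0

Recompute each row's even parity and compare to rp:
  r0: data parity 1, sent rp 0 → mismatch
  r1: data parity 1, sent rp 1 → ok
  r2: data parity 0, sent rp 0 → ok
  r3: data parity 1, sent rp 1 → ok
Recompute each column's even parity and compare to cp:
  c0: data parity 0, sent cp 1 → mismatch
  c1: data parity 0, sent cp 0 → ok
  c2: data parity 0, sent cp 0 → ok
  c3: data parity 1, sent cp 1 → ok
Exactly one row (r0) and one column (c0) fail → the flipped bit is at their intersection.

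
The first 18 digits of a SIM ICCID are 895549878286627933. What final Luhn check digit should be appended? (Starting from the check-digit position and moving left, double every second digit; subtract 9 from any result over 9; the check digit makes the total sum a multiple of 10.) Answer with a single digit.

3

Partial digits right→left: 3 3 9 7 2 6 6 8 2 8 7 8 9 4 5 5 9 8
Double every second digit counting from the check-digit position (so the 1st, 3rd, 5th, ... of the partial from the right).
  doubled (with −9 where >9): 6 9 4 3 4 5 9 1 9 → sum 50
  kept as-is: 3 7 6 8 8 8 4 5 8 → sum 57
Total = 50 + 57 = 107.
Check digit = (10 − (107 mod 10)) mod 10 = 3.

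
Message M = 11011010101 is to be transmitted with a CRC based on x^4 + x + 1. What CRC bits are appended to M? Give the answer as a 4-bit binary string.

0111

Append 4 zeros: 110110101010000. Divide by 10011 (XOR where the leading bit is 1):
  pos 0: 11011 XOR 10011 = 01000
  pos 1: 10000 XOR 10011 = 00011
  pos 4: 11101 XOR 10011 = 01110
  pos 5: 11100 XOR 10011 = 01111
  pos 6: 11111 XOR 10011 = 01100
  pos 7: 11000 XOR 10011 = 01011
  pos 8: 10110 XOR 10011 = 00101
  pos 10: 10100 XOR 10011 = 00111
Remainder (last 4 bits) = 0111. This is the CRC / FCS.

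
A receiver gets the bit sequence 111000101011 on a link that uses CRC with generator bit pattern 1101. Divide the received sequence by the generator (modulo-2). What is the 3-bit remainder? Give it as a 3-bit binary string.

Modulo-2 division of 111000101011 by 1101:
  pos 0: 1110 XOR 1101 = 0011
  pos 2: 1100 XOR 1101 = 0001
  pos 5: 1101 XOR 1101 = 0000
Remainder = 011 (nonzero — an error is detected).

011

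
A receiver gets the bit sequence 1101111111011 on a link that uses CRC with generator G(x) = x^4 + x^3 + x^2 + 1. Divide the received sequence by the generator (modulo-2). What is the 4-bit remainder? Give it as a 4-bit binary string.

Modulo-2 division of 1101111111011 by 11101:
  pos 0: 11011 XOR 11101 = 00110
  pos 2: 11011 XOR 11101 = 00110
  pos 4: 11011 XOR 11101 = 00110
  pos 6: 11010 XOR 11101 = 00111
  pos 8: 11111 XOR 11101 = 00010
Remainder = 0010 (nonzero — an error is detected).

0010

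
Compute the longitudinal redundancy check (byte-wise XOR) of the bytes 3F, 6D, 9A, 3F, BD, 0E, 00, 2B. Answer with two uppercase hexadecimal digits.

6F

XOR the bytes together:
  start with 0x3F
  0x3F ⊕ 0x6D = 0x52
  0x52 ⊕ 0x9A = 0xC8
  0xC8 ⊕ 0x3F = 0xF7
  0xF7 ⊕ 0xBD = 0x4A
  0x4A ⊕ 0x0E = 0x44
  0x44 ⊕ 0x00 = 0x44
  0x44 ⊕ 0x2B = 0x6F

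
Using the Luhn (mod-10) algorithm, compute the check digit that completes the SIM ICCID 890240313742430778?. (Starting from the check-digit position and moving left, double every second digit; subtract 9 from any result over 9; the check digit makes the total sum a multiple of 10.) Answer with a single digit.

5

Partial digits right→left: 8 7 7 0 3 4 2 4 7 3 1 3 0 4 2 0 9 8
Double every second digit counting from the check-digit position (so the 1st, 3rd, 5th, ... of the partial from the right).
  doubled (with −9 where >9): 7 5 6 4 5 2 0 4 9 → sum 42
  kept as-is: 7 0 4 4 3 3 4 0 8 → sum 33
Total = 42 + 33 = 75.
Check digit = (10 − (75 mod 10)) mod 10 = 5.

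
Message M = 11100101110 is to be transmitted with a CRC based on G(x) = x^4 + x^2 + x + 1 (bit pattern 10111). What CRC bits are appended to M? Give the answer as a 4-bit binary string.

0100

Append 4 zeros: 111001011100000. Divide by 10111 (XOR where the leading bit is 1):
  pos 0: 11100 XOR 10111 = 01011
  pos 1: 10111 XOR 10111 = 00000
  pos 7: 11100 XOR 10111 = 01011
  pos 8: 10110 XOR 10111 = 00001
Remainder (last 4 bits) = 0100. This is the CRC / FCS.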